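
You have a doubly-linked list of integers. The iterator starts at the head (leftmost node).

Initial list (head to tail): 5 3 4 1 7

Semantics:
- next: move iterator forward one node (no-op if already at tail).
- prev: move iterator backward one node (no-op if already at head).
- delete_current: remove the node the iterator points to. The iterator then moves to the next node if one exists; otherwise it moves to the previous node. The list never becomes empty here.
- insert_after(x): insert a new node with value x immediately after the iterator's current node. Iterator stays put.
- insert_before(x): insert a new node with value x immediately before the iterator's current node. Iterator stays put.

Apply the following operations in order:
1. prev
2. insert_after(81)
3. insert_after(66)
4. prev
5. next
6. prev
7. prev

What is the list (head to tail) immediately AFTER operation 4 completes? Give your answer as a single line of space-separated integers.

Answer: 5 66 81 3 4 1 7

Derivation:
After 1 (prev): list=[5, 3, 4, 1, 7] cursor@5
After 2 (insert_after(81)): list=[5, 81, 3, 4, 1, 7] cursor@5
After 3 (insert_after(66)): list=[5, 66, 81, 3, 4, 1, 7] cursor@5
After 4 (prev): list=[5, 66, 81, 3, 4, 1, 7] cursor@5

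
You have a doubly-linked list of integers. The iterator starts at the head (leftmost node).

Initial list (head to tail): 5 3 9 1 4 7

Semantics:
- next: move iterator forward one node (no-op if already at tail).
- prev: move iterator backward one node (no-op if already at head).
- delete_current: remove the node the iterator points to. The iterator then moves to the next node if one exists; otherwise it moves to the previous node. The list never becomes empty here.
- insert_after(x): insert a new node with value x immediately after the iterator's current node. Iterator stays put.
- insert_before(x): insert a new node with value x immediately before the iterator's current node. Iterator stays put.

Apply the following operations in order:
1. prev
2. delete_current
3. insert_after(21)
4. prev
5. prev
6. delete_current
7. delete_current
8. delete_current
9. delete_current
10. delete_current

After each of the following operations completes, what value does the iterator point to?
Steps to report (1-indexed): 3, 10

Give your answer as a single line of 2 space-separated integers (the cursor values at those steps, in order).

Answer: 3 7

Derivation:
After 1 (prev): list=[5, 3, 9, 1, 4, 7] cursor@5
After 2 (delete_current): list=[3, 9, 1, 4, 7] cursor@3
After 3 (insert_after(21)): list=[3, 21, 9, 1, 4, 7] cursor@3
After 4 (prev): list=[3, 21, 9, 1, 4, 7] cursor@3
After 5 (prev): list=[3, 21, 9, 1, 4, 7] cursor@3
After 6 (delete_current): list=[21, 9, 1, 4, 7] cursor@21
After 7 (delete_current): list=[9, 1, 4, 7] cursor@9
After 8 (delete_current): list=[1, 4, 7] cursor@1
After 9 (delete_current): list=[4, 7] cursor@4
After 10 (delete_current): list=[7] cursor@7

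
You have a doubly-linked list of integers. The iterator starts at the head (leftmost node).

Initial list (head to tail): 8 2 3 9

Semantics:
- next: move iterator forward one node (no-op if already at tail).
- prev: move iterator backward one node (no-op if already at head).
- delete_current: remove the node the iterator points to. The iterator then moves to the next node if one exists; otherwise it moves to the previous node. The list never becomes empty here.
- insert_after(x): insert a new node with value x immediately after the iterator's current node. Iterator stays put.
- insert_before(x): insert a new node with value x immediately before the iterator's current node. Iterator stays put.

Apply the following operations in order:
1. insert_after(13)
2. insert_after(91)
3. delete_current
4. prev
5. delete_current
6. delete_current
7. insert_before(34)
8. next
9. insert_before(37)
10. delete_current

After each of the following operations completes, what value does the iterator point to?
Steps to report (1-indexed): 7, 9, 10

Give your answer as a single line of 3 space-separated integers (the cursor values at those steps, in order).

After 1 (insert_after(13)): list=[8, 13, 2, 3, 9] cursor@8
After 2 (insert_after(91)): list=[8, 91, 13, 2, 3, 9] cursor@8
After 3 (delete_current): list=[91, 13, 2, 3, 9] cursor@91
After 4 (prev): list=[91, 13, 2, 3, 9] cursor@91
After 5 (delete_current): list=[13, 2, 3, 9] cursor@13
After 6 (delete_current): list=[2, 3, 9] cursor@2
After 7 (insert_before(34)): list=[34, 2, 3, 9] cursor@2
After 8 (next): list=[34, 2, 3, 9] cursor@3
After 9 (insert_before(37)): list=[34, 2, 37, 3, 9] cursor@3
After 10 (delete_current): list=[34, 2, 37, 9] cursor@9

Answer: 2 3 9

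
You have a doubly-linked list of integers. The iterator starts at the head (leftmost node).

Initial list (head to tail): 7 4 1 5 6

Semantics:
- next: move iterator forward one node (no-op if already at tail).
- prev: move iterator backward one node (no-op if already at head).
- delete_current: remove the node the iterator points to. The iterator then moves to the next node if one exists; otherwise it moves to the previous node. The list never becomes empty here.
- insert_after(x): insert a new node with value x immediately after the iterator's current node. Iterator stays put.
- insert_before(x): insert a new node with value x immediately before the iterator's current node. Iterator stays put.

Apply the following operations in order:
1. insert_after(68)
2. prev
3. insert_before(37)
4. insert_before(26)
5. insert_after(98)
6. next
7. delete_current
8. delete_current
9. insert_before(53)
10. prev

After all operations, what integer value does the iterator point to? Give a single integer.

After 1 (insert_after(68)): list=[7, 68, 4, 1, 5, 6] cursor@7
After 2 (prev): list=[7, 68, 4, 1, 5, 6] cursor@7
After 3 (insert_before(37)): list=[37, 7, 68, 4, 1, 5, 6] cursor@7
After 4 (insert_before(26)): list=[37, 26, 7, 68, 4, 1, 5, 6] cursor@7
After 5 (insert_after(98)): list=[37, 26, 7, 98, 68, 4, 1, 5, 6] cursor@7
After 6 (next): list=[37, 26, 7, 98, 68, 4, 1, 5, 6] cursor@98
After 7 (delete_current): list=[37, 26, 7, 68, 4, 1, 5, 6] cursor@68
After 8 (delete_current): list=[37, 26, 7, 4, 1, 5, 6] cursor@4
After 9 (insert_before(53)): list=[37, 26, 7, 53, 4, 1, 5, 6] cursor@4
After 10 (prev): list=[37, 26, 7, 53, 4, 1, 5, 6] cursor@53

Answer: 53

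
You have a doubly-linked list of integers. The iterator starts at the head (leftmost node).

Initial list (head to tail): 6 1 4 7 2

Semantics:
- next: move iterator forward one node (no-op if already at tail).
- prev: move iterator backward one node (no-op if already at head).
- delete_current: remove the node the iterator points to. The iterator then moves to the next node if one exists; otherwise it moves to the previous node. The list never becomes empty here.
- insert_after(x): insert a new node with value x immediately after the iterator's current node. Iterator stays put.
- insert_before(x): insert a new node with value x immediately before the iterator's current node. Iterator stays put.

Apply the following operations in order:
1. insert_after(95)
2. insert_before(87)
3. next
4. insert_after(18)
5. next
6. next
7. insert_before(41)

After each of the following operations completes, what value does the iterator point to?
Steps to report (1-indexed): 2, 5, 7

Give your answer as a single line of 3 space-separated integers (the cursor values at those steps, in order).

Answer: 6 18 1

Derivation:
After 1 (insert_after(95)): list=[6, 95, 1, 4, 7, 2] cursor@6
After 2 (insert_before(87)): list=[87, 6, 95, 1, 4, 7, 2] cursor@6
After 3 (next): list=[87, 6, 95, 1, 4, 7, 2] cursor@95
After 4 (insert_after(18)): list=[87, 6, 95, 18, 1, 4, 7, 2] cursor@95
After 5 (next): list=[87, 6, 95, 18, 1, 4, 7, 2] cursor@18
After 6 (next): list=[87, 6, 95, 18, 1, 4, 7, 2] cursor@1
After 7 (insert_before(41)): list=[87, 6, 95, 18, 41, 1, 4, 7, 2] cursor@1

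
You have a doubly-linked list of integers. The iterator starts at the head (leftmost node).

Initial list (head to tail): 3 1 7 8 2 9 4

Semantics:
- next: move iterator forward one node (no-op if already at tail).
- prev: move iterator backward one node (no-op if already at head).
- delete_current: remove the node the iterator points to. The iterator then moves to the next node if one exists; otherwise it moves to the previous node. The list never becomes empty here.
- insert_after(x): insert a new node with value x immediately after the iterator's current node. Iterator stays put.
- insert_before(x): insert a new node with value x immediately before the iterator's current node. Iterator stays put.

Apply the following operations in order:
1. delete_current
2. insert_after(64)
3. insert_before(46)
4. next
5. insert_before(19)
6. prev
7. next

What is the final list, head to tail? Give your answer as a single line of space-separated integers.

Answer: 46 1 19 64 7 8 2 9 4

Derivation:
After 1 (delete_current): list=[1, 7, 8, 2, 9, 4] cursor@1
After 2 (insert_after(64)): list=[1, 64, 7, 8, 2, 9, 4] cursor@1
After 3 (insert_before(46)): list=[46, 1, 64, 7, 8, 2, 9, 4] cursor@1
After 4 (next): list=[46, 1, 64, 7, 8, 2, 9, 4] cursor@64
After 5 (insert_before(19)): list=[46, 1, 19, 64, 7, 8, 2, 9, 4] cursor@64
After 6 (prev): list=[46, 1, 19, 64, 7, 8, 2, 9, 4] cursor@19
After 7 (next): list=[46, 1, 19, 64, 7, 8, 2, 9, 4] cursor@64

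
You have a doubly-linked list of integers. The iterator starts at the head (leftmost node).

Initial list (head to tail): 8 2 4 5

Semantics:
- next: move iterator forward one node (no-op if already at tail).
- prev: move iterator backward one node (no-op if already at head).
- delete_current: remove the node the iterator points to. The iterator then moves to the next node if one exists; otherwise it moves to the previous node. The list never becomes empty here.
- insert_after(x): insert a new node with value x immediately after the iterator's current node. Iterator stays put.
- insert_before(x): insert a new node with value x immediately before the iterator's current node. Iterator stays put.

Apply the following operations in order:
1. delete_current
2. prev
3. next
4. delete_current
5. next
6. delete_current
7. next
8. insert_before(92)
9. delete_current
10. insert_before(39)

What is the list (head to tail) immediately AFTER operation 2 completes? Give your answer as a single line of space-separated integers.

Answer: 2 4 5

Derivation:
After 1 (delete_current): list=[2, 4, 5] cursor@2
After 2 (prev): list=[2, 4, 5] cursor@2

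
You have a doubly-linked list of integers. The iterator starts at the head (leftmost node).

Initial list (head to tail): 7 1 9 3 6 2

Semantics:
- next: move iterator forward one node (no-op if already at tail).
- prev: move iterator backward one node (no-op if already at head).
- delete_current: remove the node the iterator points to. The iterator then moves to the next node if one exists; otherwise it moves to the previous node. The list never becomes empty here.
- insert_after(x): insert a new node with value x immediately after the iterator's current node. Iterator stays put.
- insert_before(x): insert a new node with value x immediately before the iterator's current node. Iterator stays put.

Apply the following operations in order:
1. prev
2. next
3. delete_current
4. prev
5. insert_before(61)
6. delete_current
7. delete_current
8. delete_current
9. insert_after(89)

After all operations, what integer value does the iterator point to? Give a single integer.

Answer: 6

Derivation:
After 1 (prev): list=[7, 1, 9, 3, 6, 2] cursor@7
After 2 (next): list=[7, 1, 9, 3, 6, 2] cursor@1
After 3 (delete_current): list=[7, 9, 3, 6, 2] cursor@9
After 4 (prev): list=[7, 9, 3, 6, 2] cursor@7
After 5 (insert_before(61)): list=[61, 7, 9, 3, 6, 2] cursor@7
After 6 (delete_current): list=[61, 9, 3, 6, 2] cursor@9
After 7 (delete_current): list=[61, 3, 6, 2] cursor@3
After 8 (delete_current): list=[61, 6, 2] cursor@6
After 9 (insert_after(89)): list=[61, 6, 89, 2] cursor@6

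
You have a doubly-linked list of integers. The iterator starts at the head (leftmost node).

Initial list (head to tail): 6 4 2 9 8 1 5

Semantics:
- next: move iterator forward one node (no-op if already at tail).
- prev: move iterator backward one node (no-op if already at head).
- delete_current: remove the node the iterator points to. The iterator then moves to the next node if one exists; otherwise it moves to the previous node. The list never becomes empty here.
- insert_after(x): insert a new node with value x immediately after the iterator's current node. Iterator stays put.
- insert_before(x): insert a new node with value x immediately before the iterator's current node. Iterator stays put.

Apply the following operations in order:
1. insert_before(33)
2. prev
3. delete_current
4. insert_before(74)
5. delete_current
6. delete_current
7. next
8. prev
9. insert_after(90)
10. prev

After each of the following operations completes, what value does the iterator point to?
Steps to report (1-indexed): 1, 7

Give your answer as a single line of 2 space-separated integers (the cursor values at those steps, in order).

Answer: 6 9

Derivation:
After 1 (insert_before(33)): list=[33, 6, 4, 2, 9, 8, 1, 5] cursor@6
After 2 (prev): list=[33, 6, 4, 2, 9, 8, 1, 5] cursor@33
After 3 (delete_current): list=[6, 4, 2, 9, 8, 1, 5] cursor@6
After 4 (insert_before(74)): list=[74, 6, 4, 2, 9, 8, 1, 5] cursor@6
After 5 (delete_current): list=[74, 4, 2, 9, 8, 1, 5] cursor@4
After 6 (delete_current): list=[74, 2, 9, 8, 1, 5] cursor@2
After 7 (next): list=[74, 2, 9, 8, 1, 5] cursor@9
After 8 (prev): list=[74, 2, 9, 8, 1, 5] cursor@2
After 9 (insert_after(90)): list=[74, 2, 90, 9, 8, 1, 5] cursor@2
After 10 (prev): list=[74, 2, 90, 9, 8, 1, 5] cursor@74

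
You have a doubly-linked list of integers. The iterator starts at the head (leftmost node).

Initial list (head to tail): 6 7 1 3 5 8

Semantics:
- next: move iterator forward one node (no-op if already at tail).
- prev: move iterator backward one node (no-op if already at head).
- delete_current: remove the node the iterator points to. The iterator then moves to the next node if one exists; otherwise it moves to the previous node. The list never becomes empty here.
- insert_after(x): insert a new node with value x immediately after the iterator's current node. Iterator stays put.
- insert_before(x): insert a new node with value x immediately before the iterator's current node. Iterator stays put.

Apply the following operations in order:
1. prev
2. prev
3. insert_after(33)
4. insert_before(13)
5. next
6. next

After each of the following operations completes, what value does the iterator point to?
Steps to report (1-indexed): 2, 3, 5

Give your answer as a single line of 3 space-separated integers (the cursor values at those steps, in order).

After 1 (prev): list=[6, 7, 1, 3, 5, 8] cursor@6
After 2 (prev): list=[6, 7, 1, 3, 5, 8] cursor@6
After 3 (insert_after(33)): list=[6, 33, 7, 1, 3, 5, 8] cursor@6
After 4 (insert_before(13)): list=[13, 6, 33, 7, 1, 3, 5, 8] cursor@6
After 5 (next): list=[13, 6, 33, 7, 1, 3, 5, 8] cursor@33
After 6 (next): list=[13, 6, 33, 7, 1, 3, 5, 8] cursor@7

Answer: 6 6 33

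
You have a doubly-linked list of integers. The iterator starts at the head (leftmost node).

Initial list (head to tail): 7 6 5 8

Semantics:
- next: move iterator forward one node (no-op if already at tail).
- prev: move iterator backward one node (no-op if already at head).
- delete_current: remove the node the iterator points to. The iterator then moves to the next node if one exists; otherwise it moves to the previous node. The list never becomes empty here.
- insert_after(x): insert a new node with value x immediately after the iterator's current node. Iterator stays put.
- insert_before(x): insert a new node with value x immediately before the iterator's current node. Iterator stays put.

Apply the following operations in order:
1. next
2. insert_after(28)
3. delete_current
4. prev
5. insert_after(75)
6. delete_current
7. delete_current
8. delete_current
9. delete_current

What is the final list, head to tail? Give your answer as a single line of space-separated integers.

Answer: 8

Derivation:
After 1 (next): list=[7, 6, 5, 8] cursor@6
After 2 (insert_after(28)): list=[7, 6, 28, 5, 8] cursor@6
After 3 (delete_current): list=[7, 28, 5, 8] cursor@28
After 4 (prev): list=[7, 28, 5, 8] cursor@7
After 5 (insert_after(75)): list=[7, 75, 28, 5, 8] cursor@7
After 6 (delete_current): list=[75, 28, 5, 8] cursor@75
After 7 (delete_current): list=[28, 5, 8] cursor@28
After 8 (delete_current): list=[5, 8] cursor@5
After 9 (delete_current): list=[8] cursor@8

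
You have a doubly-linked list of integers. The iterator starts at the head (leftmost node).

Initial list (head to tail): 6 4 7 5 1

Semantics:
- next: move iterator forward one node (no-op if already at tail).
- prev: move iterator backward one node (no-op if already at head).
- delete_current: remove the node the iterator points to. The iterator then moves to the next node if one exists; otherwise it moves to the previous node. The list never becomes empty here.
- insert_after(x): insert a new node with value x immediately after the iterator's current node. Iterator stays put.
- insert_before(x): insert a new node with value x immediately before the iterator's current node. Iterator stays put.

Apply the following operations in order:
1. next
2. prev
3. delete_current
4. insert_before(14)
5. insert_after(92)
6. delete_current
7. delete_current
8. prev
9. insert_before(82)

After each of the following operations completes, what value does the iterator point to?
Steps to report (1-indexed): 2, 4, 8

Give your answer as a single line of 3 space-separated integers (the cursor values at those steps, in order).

After 1 (next): list=[6, 4, 7, 5, 1] cursor@4
After 2 (prev): list=[6, 4, 7, 5, 1] cursor@6
After 3 (delete_current): list=[4, 7, 5, 1] cursor@4
After 4 (insert_before(14)): list=[14, 4, 7, 5, 1] cursor@4
After 5 (insert_after(92)): list=[14, 4, 92, 7, 5, 1] cursor@4
After 6 (delete_current): list=[14, 92, 7, 5, 1] cursor@92
After 7 (delete_current): list=[14, 7, 5, 1] cursor@7
After 8 (prev): list=[14, 7, 5, 1] cursor@14
After 9 (insert_before(82)): list=[82, 14, 7, 5, 1] cursor@14

Answer: 6 4 14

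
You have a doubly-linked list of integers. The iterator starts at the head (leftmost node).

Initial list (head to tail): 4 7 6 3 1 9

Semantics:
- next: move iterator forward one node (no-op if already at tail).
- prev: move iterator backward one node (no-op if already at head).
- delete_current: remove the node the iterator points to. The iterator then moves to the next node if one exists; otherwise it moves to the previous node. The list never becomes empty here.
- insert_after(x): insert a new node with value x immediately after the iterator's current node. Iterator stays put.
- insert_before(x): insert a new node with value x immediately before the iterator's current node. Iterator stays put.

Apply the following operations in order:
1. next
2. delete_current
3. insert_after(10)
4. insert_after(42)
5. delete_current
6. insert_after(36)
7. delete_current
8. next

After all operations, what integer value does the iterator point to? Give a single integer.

Answer: 10

Derivation:
After 1 (next): list=[4, 7, 6, 3, 1, 9] cursor@7
After 2 (delete_current): list=[4, 6, 3, 1, 9] cursor@6
After 3 (insert_after(10)): list=[4, 6, 10, 3, 1, 9] cursor@6
After 4 (insert_after(42)): list=[4, 6, 42, 10, 3, 1, 9] cursor@6
After 5 (delete_current): list=[4, 42, 10, 3, 1, 9] cursor@42
After 6 (insert_after(36)): list=[4, 42, 36, 10, 3, 1, 9] cursor@42
After 7 (delete_current): list=[4, 36, 10, 3, 1, 9] cursor@36
After 8 (next): list=[4, 36, 10, 3, 1, 9] cursor@10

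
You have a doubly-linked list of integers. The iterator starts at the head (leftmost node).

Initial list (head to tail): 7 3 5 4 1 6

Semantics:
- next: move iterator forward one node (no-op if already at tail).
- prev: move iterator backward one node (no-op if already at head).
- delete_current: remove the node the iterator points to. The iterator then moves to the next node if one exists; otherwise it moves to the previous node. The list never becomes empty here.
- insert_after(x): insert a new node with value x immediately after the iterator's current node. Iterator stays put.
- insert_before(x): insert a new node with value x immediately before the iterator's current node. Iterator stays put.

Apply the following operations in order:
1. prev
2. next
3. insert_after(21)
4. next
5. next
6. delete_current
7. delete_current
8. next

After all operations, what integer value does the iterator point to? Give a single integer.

Answer: 6

Derivation:
After 1 (prev): list=[7, 3, 5, 4, 1, 6] cursor@7
After 2 (next): list=[7, 3, 5, 4, 1, 6] cursor@3
After 3 (insert_after(21)): list=[7, 3, 21, 5, 4, 1, 6] cursor@3
After 4 (next): list=[7, 3, 21, 5, 4, 1, 6] cursor@21
After 5 (next): list=[7, 3, 21, 5, 4, 1, 6] cursor@5
After 6 (delete_current): list=[7, 3, 21, 4, 1, 6] cursor@4
After 7 (delete_current): list=[7, 3, 21, 1, 6] cursor@1
After 8 (next): list=[7, 3, 21, 1, 6] cursor@6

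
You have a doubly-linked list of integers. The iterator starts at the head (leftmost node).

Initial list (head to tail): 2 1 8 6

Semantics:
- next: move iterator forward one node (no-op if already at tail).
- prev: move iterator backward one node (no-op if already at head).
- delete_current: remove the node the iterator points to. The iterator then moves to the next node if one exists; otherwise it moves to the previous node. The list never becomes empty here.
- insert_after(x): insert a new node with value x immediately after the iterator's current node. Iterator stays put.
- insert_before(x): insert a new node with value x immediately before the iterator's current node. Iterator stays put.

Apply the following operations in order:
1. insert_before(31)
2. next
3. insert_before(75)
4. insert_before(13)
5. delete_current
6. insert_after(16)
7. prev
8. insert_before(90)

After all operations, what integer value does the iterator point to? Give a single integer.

Answer: 13

Derivation:
After 1 (insert_before(31)): list=[31, 2, 1, 8, 6] cursor@2
After 2 (next): list=[31, 2, 1, 8, 6] cursor@1
After 3 (insert_before(75)): list=[31, 2, 75, 1, 8, 6] cursor@1
After 4 (insert_before(13)): list=[31, 2, 75, 13, 1, 8, 6] cursor@1
After 5 (delete_current): list=[31, 2, 75, 13, 8, 6] cursor@8
After 6 (insert_after(16)): list=[31, 2, 75, 13, 8, 16, 6] cursor@8
After 7 (prev): list=[31, 2, 75, 13, 8, 16, 6] cursor@13
After 8 (insert_before(90)): list=[31, 2, 75, 90, 13, 8, 16, 6] cursor@13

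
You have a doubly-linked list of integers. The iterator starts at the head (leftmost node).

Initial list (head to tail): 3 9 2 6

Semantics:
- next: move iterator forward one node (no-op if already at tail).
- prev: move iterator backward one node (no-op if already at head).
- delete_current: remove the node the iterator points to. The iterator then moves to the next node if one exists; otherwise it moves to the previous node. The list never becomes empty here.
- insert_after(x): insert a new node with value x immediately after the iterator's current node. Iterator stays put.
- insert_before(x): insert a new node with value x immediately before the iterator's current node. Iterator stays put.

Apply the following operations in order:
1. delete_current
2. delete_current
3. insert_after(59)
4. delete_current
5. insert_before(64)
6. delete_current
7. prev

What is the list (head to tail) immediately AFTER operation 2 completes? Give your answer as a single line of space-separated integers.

Answer: 2 6

Derivation:
After 1 (delete_current): list=[9, 2, 6] cursor@9
After 2 (delete_current): list=[2, 6] cursor@2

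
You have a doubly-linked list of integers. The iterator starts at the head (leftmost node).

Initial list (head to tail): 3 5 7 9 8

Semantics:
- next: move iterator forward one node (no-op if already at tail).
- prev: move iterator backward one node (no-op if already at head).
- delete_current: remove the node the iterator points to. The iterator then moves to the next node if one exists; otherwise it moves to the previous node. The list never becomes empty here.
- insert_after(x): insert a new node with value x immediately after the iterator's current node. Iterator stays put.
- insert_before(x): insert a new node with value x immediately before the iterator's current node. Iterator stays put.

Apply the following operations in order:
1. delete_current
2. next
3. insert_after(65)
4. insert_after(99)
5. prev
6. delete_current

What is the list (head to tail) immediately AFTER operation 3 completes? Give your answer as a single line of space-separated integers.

Answer: 5 7 65 9 8

Derivation:
After 1 (delete_current): list=[5, 7, 9, 8] cursor@5
After 2 (next): list=[5, 7, 9, 8] cursor@7
After 3 (insert_after(65)): list=[5, 7, 65, 9, 8] cursor@7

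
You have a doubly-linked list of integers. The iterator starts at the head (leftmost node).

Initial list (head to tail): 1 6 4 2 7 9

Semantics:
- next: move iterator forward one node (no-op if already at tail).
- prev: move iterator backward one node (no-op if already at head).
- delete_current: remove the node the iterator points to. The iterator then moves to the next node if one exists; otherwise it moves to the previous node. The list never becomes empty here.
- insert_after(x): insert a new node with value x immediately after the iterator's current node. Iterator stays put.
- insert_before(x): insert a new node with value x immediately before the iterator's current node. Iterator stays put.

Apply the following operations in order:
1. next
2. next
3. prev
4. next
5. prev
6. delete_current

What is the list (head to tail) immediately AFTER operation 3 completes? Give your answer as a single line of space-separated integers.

After 1 (next): list=[1, 6, 4, 2, 7, 9] cursor@6
After 2 (next): list=[1, 6, 4, 2, 7, 9] cursor@4
After 3 (prev): list=[1, 6, 4, 2, 7, 9] cursor@6

Answer: 1 6 4 2 7 9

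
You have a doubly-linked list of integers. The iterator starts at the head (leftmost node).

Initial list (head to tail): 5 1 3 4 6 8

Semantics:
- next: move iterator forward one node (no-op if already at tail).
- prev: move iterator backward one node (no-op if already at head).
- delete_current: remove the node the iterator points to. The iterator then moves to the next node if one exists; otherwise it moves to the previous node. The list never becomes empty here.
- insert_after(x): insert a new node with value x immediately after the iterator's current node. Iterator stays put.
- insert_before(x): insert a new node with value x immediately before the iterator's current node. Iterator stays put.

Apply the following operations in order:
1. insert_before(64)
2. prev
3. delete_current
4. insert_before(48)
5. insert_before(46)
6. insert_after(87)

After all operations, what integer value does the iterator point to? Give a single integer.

Answer: 5

Derivation:
After 1 (insert_before(64)): list=[64, 5, 1, 3, 4, 6, 8] cursor@5
After 2 (prev): list=[64, 5, 1, 3, 4, 6, 8] cursor@64
After 3 (delete_current): list=[5, 1, 3, 4, 6, 8] cursor@5
After 4 (insert_before(48)): list=[48, 5, 1, 3, 4, 6, 8] cursor@5
After 5 (insert_before(46)): list=[48, 46, 5, 1, 3, 4, 6, 8] cursor@5
After 6 (insert_after(87)): list=[48, 46, 5, 87, 1, 3, 4, 6, 8] cursor@5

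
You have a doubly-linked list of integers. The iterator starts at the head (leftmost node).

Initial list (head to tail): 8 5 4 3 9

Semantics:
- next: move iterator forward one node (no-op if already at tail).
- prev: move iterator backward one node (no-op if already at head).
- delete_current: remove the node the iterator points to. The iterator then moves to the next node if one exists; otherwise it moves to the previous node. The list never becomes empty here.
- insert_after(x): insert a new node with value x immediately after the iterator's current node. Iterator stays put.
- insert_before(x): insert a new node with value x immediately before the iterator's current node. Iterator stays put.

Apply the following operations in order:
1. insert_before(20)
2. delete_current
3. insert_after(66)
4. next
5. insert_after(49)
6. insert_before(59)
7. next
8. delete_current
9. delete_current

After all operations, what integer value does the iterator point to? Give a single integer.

After 1 (insert_before(20)): list=[20, 8, 5, 4, 3, 9] cursor@8
After 2 (delete_current): list=[20, 5, 4, 3, 9] cursor@5
After 3 (insert_after(66)): list=[20, 5, 66, 4, 3, 9] cursor@5
After 4 (next): list=[20, 5, 66, 4, 3, 9] cursor@66
After 5 (insert_after(49)): list=[20, 5, 66, 49, 4, 3, 9] cursor@66
After 6 (insert_before(59)): list=[20, 5, 59, 66, 49, 4, 3, 9] cursor@66
After 7 (next): list=[20, 5, 59, 66, 49, 4, 3, 9] cursor@49
After 8 (delete_current): list=[20, 5, 59, 66, 4, 3, 9] cursor@4
After 9 (delete_current): list=[20, 5, 59, 66, 3, 9] cursor@3

Answer: 3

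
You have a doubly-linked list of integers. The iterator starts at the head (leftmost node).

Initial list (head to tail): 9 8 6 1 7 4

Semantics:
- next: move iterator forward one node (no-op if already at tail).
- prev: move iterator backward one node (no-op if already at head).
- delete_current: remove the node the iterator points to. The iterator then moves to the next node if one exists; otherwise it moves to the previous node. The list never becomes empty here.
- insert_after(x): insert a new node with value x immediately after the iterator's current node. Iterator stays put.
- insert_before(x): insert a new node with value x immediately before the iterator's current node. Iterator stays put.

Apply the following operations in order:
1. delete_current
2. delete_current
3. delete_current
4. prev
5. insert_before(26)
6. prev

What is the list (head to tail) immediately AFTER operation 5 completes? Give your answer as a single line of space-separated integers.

Answer: 26 1 7 4

Derivation:
After 1 (delete_current): list=[8, 6, 1, 7, 4] cursor@8
After 2 (delete_current): list=[6, 1, 7, 4] cursor@6
After 3 (delete_current): list=[1, 7, 4] cursor@1
After 4 (prev): list=[1, 7, 4] cursor@1
After 5 (insert_before(26)): list=[26, 1, 7, 4] cursor@1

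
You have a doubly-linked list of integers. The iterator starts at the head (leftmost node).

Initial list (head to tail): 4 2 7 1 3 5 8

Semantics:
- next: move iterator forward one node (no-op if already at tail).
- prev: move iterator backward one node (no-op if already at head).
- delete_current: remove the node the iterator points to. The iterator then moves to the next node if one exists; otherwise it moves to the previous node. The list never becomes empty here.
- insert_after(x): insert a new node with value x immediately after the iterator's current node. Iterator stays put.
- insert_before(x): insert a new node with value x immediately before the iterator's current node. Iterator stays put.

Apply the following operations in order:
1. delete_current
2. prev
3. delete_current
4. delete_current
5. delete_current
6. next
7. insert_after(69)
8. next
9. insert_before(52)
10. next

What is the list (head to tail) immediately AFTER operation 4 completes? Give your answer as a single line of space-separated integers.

Answer: 1 3 5 8

Derivation:
After 1 (delete_current): list=[2, 7, 1, 3, 5, 8] cursor@2
After 2 (prev): list=[2, 7, 1, 3, 5, 8] cursor@2
After 3 (delete_current): list=[7, 1, 3, 5, 8] cursor@7
After 4 (delete_current): list=[1, 3, 5, 8] cursor@1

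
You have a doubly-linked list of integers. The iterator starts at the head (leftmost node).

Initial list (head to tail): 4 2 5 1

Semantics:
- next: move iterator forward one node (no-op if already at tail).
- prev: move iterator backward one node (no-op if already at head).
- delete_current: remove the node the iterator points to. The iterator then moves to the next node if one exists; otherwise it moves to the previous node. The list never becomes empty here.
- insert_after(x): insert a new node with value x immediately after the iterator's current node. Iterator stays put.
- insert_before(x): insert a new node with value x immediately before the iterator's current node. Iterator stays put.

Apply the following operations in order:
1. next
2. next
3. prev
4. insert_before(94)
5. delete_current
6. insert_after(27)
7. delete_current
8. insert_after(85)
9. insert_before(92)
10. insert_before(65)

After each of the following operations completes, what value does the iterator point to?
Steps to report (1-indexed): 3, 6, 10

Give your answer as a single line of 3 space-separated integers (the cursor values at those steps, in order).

Answer: 2 5 27

Derivation:
After 1 (next): list=[4, 2, 5, 1] cursor@2
After 2 (next): list=[4, 2, 5, 1] cursor@5
After 3 (prev): list=[4, 2, 5, 1] cursor@2
After 4 (insert_before(94)): list=[4, 94, 2, 5, 1] cursor@2
After 5 (delete_current): list=[4, 94, 5, 1] cursor@5
After 6 (insert_after(27)): list=[4, 94, 5, 27, 1] cursor@5
After 7 (delete_current): list=[4, 94, 27, 1] cursor@27
After 8 (insert_after(85)): list=[4, 94, 27, 85, 1] cursor@27
After 9 (insert_before(92)): list=[4, 94, 92, 27, 85, 1] cursor@27
After 10 (insert_before(65)): list=[4, 94, 92, 65, 27, 85, 1] cursor@27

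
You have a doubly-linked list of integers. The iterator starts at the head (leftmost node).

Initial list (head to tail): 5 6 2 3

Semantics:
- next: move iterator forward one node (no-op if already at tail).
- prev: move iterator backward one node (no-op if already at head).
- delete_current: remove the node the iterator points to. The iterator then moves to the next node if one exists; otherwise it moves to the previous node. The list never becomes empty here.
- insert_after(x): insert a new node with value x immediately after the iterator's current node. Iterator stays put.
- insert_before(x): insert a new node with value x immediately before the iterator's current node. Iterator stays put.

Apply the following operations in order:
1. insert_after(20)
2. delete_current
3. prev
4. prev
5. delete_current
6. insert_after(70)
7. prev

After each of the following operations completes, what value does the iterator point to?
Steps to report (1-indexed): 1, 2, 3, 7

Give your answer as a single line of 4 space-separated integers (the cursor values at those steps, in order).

Answer: 5 20 20 6

Derivation:
After 1 (insert_after(20)): list=[5, 20, 6, 2, 3] cursor@5
After 2 (delete_current): list=[20, 6, 2, 3] cursor@20
After 3 (prev): list=[20, 6, 2, 3] cursor@20
After 4 (prev): list=[20, 6, 2, 3] cursor@20
After 5 (delete_current): list=[6, 2, 3] cursor@6
After 6 (insert_after(70)): list=[6, 70, 2, 3] cursor@6
After 7 (prev): list=[6, 70, 2, 3] cursor@6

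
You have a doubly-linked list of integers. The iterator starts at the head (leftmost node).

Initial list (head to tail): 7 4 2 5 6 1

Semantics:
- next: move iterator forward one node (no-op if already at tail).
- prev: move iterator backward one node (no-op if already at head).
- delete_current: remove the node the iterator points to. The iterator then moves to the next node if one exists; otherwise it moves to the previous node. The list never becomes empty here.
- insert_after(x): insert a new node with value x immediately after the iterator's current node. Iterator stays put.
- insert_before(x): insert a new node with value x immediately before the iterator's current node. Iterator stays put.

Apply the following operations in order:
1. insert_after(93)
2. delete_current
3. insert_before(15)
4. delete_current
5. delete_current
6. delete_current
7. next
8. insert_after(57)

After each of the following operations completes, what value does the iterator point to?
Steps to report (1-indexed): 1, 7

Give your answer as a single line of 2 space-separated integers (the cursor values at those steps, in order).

After 1 (insert_after(93)): list=[7, 93, 4, 2, 5, 6, 1] cursor@7
After 2 (delete_current): list=[93, 4, 2, 5, 6, 1] cursor@93
After 3 (insert_before(15)): list=[15, 93, 4, 2, 5, 6, 1] cursor@93
After 4 (delete_current): list=[15, 4, 2, 5, 6, 1] cursor@4
After 5 (delete_current): list=[15, 2, 5, 6, 1] cursor@2
After 6 (delete_current): list=[15, 5, 6, 1] cursor@5
After 7 (next): list=[15, 5, 6, 1] cursor@6
After 8 (insert_after(57)): list=[15, 5, 6, 57, 1] cursor@6

Answer: 7 6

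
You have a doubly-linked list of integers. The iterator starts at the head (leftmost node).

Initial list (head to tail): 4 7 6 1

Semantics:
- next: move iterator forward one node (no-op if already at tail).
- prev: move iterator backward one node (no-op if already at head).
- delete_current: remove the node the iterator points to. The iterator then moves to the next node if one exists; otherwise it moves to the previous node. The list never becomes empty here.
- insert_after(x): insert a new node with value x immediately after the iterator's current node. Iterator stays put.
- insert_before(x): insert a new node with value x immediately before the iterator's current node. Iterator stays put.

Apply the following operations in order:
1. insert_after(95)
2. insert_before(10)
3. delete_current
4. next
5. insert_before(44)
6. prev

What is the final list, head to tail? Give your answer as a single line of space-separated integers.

After 1 (insert_after(95)): list=[4, 95, 7, 6, 1] cursor@4
After 2 (insert_before(10)): list=[10, 4, 95, 7, 6, 1] cursor@4
After 3 (delete_current): list=[10, 95, 7, 6, 1] cursor@95
After 4 (next): list=[10, 95, 7, 6, 1] cursor@7
After 5 (insert_before(44)): list=[10, 95, 44, 7, 6, 1] cursor@7
After 6 (prev): list=[10, 95, 44, 7, 6, 1] cursor@44

Answer: 10 95 44 7 6 1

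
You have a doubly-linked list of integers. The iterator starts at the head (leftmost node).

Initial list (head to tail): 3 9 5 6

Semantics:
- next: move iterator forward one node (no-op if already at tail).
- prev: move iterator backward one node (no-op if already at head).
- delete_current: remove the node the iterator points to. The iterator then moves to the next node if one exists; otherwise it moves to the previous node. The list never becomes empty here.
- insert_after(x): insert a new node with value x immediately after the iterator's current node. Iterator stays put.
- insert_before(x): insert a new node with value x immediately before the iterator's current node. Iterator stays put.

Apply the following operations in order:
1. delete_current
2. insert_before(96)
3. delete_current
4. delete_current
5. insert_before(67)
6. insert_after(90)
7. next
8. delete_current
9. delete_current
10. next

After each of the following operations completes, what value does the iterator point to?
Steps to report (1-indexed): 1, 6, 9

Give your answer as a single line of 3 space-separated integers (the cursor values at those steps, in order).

After 1 (delete_current): list=[9, 5, 6] cursor@9
After 2 (insert_before(96)): list=[96, 9, 5, 6] cursor@9
After 3 (delete_current): list=[96, 5, 6] cursor@5
After 4 (delete_current): list=[96, 6] cursor@6
After 5 (insert_before(67)): list=[96, 67, 6] cursor@6
After 6 (insert_after(90)): list=[96, 67, 6, 90] cursor@6
After 7 (next): list=[96, 67, 6, 90] cursor@90
After 8 (delete_current): list=[96, 67, 6] cursor@6
After 9 (delete_current): list=[96, 67] cursor@67
After 10 (next): list=[96, 67] cursor@67

Answer: 9 6 67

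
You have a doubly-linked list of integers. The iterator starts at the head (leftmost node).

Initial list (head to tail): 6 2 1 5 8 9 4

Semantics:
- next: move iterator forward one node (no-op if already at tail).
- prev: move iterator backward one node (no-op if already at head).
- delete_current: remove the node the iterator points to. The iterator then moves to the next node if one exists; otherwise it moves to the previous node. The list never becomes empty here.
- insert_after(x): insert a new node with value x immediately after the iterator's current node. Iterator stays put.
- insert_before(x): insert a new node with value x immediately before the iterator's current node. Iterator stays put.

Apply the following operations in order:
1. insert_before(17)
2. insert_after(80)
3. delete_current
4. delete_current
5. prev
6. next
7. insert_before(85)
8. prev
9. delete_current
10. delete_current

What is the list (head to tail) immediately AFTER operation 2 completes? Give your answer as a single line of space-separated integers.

After 1 (insert_before(17)): list=[17, 6, 2, 1, 5, 8, 9, 4] cursor@6
After 2 (insert_after(80)): list=[17, 6, 80, 2, 1, 5, 8, 9, 4] cursor@6

Answer: 17 6 80 2 1 5 8 9 4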